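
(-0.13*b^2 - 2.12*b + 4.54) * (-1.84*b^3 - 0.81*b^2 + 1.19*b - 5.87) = 0.2392*b^5 + 4.0061*b^4 - 6.7911*b^3 - 5.4371*b^2 + 17.847*b - 26.6498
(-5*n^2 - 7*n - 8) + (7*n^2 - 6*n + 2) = 2*n^2 - 13*n - 6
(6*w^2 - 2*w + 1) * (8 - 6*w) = -36*w^3 + 60*w^2 - 22*w + 8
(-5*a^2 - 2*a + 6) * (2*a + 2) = -10*a^3 - 14*a^2 + 8*a + 12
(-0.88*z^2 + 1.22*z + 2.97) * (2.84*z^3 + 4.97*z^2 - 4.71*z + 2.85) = -2.4992*z^5 - 0.9088*z^4 + 18.643*z^3 + 6.5067*z^2 - 10.5117*z + 8.4645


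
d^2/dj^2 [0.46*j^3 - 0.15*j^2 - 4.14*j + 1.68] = 2.76*j - 0.3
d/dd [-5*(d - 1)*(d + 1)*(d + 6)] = -15*d^2 - 60*d + 5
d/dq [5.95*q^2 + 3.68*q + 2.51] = 11.9*q + 3.68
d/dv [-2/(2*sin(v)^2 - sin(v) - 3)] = 2*(4*sin(v) - 1)*cos(v)/(sin(v) + cos(2*v) + 2)^2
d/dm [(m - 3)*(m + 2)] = 2*m - 1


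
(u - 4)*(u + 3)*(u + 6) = u^3 + 5*u^2 - 18*u - 72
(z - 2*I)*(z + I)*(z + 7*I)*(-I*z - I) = -I*z^4 + 6*z^3 - I*z^3 + 6*z^2 - 9*I*z^2 + 14*z - 9*I*z + 14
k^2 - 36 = (k - 6)*(k + 6)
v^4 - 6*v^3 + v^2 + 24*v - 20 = (v - 5)*(v - 2)*(v - 1)*(v + 2)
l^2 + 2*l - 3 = (l - 1)*(l + 3)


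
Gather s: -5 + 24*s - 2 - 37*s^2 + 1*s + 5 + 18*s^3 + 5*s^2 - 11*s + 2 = 18*s^3 - 32*s^2 + 14*s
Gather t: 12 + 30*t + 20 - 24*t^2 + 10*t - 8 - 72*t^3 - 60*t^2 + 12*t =-72*t^3 - 84*t^2 + 52*t + 24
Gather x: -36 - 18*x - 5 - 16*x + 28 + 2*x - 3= -32*x - 16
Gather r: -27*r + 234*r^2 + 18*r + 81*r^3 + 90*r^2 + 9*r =81*r^3 + 324*r^2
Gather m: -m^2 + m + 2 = -m^2 + m + 2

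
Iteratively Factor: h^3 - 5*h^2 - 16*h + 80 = (h - 5)*(h^2 - 16) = (h - 5)*(h + 4)*(h - 4)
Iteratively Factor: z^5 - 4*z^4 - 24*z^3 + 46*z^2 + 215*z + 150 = (z + 3)*(z^4 - 7*z^3 - 3*z^2 + 55*z + 50) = (z + 2)*(z + 3)*(z^3 - 9*z^2 + 15*z + 25) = (z - 5)*(z + 2)*(z + 3)*(z^2 - 4*z - 5) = (z - 5)*(z + 1)*(z + 2)*(z + 3)*(z - 5)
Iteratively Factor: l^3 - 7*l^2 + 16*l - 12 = (l - 2)*(l^2 - 5*l + 6) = (l - 3)*(l - 2)*(l - 2)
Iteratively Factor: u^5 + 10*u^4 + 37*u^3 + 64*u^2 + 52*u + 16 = (u + 4)*(u^4 + 6*u^3 + 13*u^2 + 12*u + 4) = (u + 2)*(u + 4)*(u^3 + 4*u^2 + 5*u + 2) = (u + 1)*(u + 2)*(u + 4)*(u^2 + 3*u + 2) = (u + 1)^2*(u + 2)*(u + 4)*(u + 2)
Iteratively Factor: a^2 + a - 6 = (a + 3)*(a - 2)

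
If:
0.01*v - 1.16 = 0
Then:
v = 116.00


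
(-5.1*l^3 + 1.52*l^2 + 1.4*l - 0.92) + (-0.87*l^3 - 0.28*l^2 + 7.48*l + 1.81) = -5.97*l^3 + 1.24*l^2 + 8.88*l + 0.89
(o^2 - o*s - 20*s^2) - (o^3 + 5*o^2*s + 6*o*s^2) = -o^3 - 5*o^2*s + o^2 - 6*o*s^2 - o*s - 20*s^2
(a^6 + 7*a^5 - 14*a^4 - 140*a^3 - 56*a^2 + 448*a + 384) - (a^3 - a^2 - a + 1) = a^6 + 7*a^5 - 14*a^4 - 141*a^3 - 55*a^2 + 449*a + 383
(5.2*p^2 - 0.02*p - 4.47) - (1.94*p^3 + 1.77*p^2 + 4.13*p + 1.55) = -1.94*p^3 + 3.43*p^2 - 4.15*p - 6.02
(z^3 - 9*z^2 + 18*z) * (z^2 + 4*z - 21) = z^5 - 5*z^4 - 39*z^3 + 261*z^2 - 378*z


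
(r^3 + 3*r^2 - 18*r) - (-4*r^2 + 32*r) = r^3 + 7*r^2 - 50*r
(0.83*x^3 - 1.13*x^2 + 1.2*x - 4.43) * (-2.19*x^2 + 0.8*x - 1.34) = -1.8177*x^5 + 3.1387*x^4 - 4.6442*x^3 + 12.1759*x^2 - 5.152*x + 5.9362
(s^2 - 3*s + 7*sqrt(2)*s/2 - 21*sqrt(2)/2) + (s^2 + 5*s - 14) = 2*s^2 + 2*s + 7*sqrt(2)*s/2 - 21*sqrt(2)/2 - 14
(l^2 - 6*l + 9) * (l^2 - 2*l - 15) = l^4 - 8*l^3 + 6*l^2 + 72*l - 135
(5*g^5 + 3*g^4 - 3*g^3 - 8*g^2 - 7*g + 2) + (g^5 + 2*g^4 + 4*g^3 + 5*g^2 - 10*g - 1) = 6*g^5 + 5*g^4 + g^3 - 3*g^2 - 17*g + 1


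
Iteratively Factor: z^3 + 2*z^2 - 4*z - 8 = (z + 2)*(z^2 - 4) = (z - 2)*(z + 2)*(z + 2)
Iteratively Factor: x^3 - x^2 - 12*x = (x - 4)*(x^2 + 3*x) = (x - 4)*(x + 3)*(x)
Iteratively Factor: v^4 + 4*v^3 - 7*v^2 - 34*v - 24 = (v - 3)*(v^3 + 7*v^2 + 14*v + 8) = (v - 3)*(v + 2)*(v^2 + 5*v + 4) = (v - 3)*(v + 1)*(v + 2)*(v + 4)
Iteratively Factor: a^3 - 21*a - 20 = (a + 4)*(a^2 - 4*a - 5) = (a - 5)*(a + 4)*(a + 1)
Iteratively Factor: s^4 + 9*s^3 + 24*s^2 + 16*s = (s + 1)*(s^3 + 8*s^2 + 16*s) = (s + 1)*(s + 4)*(s^2 + 4*s) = s*(s + 1)*(s + 4)*(s + 4)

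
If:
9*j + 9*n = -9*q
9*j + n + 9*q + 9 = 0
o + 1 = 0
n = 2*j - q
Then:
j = 0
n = 9/8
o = -1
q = -9/8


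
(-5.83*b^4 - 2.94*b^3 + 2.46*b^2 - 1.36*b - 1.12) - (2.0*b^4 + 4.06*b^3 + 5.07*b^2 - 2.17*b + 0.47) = -7.83*b^4 - 7.0*b^3 - 2.61*b^2 + 0.81*b - 1.59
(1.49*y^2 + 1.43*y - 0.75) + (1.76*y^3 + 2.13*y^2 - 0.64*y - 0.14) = 1.76*y^3 + 3.62*y^2 + 0.79*y - 0.89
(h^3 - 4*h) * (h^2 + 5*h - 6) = h^5 + 5*h^4 - 10*h^3 - 20*h^2 + 24*h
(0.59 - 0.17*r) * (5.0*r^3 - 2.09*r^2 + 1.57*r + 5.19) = -0.85*r^4 + 3.3053*r^3 - 1.5*r^2 + 0.0439999999999999*r + 3.0621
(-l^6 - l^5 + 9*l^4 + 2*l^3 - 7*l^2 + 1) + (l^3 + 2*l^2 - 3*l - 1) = -l^6 - l^5 + 9*l^4 + 3*l^3 - 5*l^2 - 3*l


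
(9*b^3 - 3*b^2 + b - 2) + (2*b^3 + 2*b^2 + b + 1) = 11*b^3 - b^2 + 2*b - 1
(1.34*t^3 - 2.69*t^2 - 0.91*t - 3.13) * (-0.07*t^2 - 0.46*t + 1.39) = -0.0938*t^5 - 0.4281*t^4 + 3.1637*t^3 - 3.1014*t^2 + 0.1749*t - 4.3507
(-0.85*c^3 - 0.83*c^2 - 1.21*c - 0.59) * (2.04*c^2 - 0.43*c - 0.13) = -1.734*c^5 - 1.3277*c^4 - 2.001*c^3 - 0.5754*c^2 + 0.411*c + 0.0767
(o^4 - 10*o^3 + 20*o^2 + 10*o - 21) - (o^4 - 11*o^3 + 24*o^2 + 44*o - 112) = o^3 - 4*o^2 - 34*o + 91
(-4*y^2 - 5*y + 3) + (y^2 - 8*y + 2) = -3*y^2 - 13*y + 5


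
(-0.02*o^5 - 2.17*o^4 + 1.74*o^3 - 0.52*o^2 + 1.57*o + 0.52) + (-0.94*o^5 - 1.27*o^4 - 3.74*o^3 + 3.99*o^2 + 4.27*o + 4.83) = -0.96*o^5 - 3.44*o^4 - 2.0*o^3 + 3.47*o^2 + 5.84*o + 5.35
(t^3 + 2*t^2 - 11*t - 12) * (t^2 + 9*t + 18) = t^5 + 11*t^4 + 25*t^3 - 75*t^2 - 306*t - 216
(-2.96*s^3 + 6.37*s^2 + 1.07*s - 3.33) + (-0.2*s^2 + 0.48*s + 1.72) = -2.96*s^3 + 6.17*s^2 + 1.55*s - 1.61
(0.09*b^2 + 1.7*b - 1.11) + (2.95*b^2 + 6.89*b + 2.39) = 3.04*b^2 + 8.59*b + 1.28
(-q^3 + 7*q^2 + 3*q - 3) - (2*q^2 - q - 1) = -q^3 + 5*q^2 + 4*q - 2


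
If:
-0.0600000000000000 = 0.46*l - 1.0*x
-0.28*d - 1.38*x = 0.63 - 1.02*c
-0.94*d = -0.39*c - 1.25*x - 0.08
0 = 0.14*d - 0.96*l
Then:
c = 0.92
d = 0.60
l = 0.09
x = 0.10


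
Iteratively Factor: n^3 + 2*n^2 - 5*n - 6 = (n + 3)*(n^2 - n - 2) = (n - 2)*(n + 3)*(n + 1)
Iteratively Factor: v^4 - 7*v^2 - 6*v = (v)*(v^3 - 7*v - 6) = v*(v + 2)*(v^2 - 2*v - 3) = v*(v - 3)*(v + 2)*(v + 1)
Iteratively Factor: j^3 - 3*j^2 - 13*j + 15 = (j - 1)*(j^2 - 2*j - 15) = (j - 1)*(j + 3)*(j - 5)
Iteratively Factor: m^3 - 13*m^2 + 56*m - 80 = (m - 4)*(m^2 - 9*m + 20) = (m - 4)^2*(m - 5)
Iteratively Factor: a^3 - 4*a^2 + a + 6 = (a + 1)*(a^2 - 5*a + 6) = (a - 2)*(a + 1)*(a - 3)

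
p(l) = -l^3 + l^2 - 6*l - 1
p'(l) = -3*l^2 + 2*l - 6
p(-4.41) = 130.67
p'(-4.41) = -73.16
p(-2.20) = 27.69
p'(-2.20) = -24.92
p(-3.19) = 60.78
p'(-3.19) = -42.91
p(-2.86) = 47.73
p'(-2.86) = -36.26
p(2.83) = -32.64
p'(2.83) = -24.37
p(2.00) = -17.00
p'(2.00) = -14.00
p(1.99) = -16.86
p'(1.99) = -13.90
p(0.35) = -3.02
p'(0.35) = -5.67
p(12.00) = -1657.00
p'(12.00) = -414.00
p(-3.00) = 53.00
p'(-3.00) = -39.00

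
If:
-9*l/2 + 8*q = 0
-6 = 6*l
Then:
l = -1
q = -9/16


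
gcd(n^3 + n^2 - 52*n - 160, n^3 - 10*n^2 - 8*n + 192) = n^2 - 4*n - 32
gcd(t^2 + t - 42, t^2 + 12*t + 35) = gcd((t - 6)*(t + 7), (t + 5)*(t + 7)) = t + 7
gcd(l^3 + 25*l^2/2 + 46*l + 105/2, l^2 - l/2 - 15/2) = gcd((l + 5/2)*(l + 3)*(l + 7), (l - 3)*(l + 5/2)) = l + 5/2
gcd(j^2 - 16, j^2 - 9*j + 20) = j - 4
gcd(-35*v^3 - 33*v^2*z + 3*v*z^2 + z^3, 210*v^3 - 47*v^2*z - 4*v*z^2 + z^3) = -35*v^2 + 2*v*z + z^2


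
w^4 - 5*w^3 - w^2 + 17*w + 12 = (w - 4)*(w - 3)*(w + 1)^2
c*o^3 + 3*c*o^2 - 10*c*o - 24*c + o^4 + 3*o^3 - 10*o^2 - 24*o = (c + o)*(o - 3)*(o + 2)*(o + 4)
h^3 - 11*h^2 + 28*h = h*(h - 7)*(h - 4)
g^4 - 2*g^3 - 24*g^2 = g^2*(g - 6)*(g + 4)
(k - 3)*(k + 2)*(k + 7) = k^3 + 6*k^2 - 13*k - 42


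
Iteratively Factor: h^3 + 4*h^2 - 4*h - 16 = (h + 2)*(h^2 + 2*h - 8) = (h - 2)*(h + 2)*(h + 4)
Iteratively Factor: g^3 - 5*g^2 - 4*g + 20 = (g - 2)*(g^2 - 3*g - 10) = (g - 2)*(g + 2)*(g - 5)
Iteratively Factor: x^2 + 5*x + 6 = (x + 2)*(x + 3)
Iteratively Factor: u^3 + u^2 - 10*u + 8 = (u - 1)*(u^2 + 2*u - 8) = (u - 2)*(u - 1)*(u + 4)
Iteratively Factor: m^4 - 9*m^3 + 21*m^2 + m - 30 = (m - 2)*(m^3 - 7*m^2 + 7*m + 15) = (m - 5)*(m - 2)*(m^2 - 2*m - 3) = (m - 5)*(m - 2)*(m + 1)*(m - 3)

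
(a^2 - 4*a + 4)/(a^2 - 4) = (a - 2)/(a + 2)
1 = 1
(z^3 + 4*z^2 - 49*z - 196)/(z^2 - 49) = z + 4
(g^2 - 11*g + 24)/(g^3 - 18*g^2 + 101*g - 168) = 1/(g - 7)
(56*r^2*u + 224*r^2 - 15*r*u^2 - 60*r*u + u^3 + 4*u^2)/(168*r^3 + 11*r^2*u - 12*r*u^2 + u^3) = (u + 4)/(3*r + u)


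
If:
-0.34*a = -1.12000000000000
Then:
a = 3.29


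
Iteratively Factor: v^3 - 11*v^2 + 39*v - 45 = (v - 5)*(v^2 - 6*v + 9) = (v - 5)*(v - 3)*(v - 3)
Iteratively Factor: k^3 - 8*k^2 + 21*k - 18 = (k - 3)*(k^2 - 5*k + 6) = (k - 3)^2*(k - 2)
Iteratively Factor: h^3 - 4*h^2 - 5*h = (h)*(h^2 - 4*h - 5) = h*(h - 5)*(h + 1)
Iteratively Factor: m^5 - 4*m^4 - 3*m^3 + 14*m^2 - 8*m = (m)*(m^4 - 4*m^3 - 3*m^2 + 14*m - 8) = m*(m - 4)*(m^3 - 3*m + 2) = m*(m - 4)*(m - 1)*(m^2 + m - 2) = m*(m - 4)*(m - 1)*(m + 2)*(m - 1)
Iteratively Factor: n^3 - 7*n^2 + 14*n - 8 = (n - 2)*(n^2 - 5*n + 4) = (n - 2)*(n - 1)*(n - 4)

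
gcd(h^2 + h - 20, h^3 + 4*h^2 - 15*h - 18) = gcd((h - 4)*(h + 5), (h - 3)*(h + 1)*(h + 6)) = 1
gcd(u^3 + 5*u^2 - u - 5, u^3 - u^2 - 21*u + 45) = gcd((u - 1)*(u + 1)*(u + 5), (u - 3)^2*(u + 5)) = u + 5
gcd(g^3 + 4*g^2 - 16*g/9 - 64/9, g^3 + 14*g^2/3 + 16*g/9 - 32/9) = g^2 + 16*g/3 + 16/3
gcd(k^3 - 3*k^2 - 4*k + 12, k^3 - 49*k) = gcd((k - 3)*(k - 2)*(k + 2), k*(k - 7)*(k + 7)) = 1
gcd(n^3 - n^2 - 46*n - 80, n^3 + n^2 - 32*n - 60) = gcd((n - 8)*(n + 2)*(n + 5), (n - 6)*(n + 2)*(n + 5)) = n^2 + 7*n + 10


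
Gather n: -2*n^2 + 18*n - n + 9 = -2*n^2 + 17*n + 9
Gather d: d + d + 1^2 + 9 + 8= 2*d + 18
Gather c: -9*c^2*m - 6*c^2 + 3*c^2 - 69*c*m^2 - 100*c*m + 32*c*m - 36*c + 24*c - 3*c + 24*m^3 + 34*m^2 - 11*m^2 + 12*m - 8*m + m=c^2*(-9*m - 3) + c*(-69*m^2 - 68*m - 15) + 24*m^3 + 23*m^2 + 5*m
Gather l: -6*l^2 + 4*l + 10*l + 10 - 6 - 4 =-6*l^2 + 14*l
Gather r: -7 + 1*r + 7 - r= 0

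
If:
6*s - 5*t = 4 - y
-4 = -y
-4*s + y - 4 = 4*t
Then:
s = 0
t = 0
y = 4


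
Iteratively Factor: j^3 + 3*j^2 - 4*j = (j)*(j^2 + 3*j - 4) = j*(j - 1)*(j + 4)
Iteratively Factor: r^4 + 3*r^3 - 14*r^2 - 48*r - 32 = (r + 1)*(r^3 + 2*r^2 - 16*r - 32) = (r - 4)*(r + 1)*(r^2 + 6*r + 8) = (r - 4)*(r + 1)*(r + 4)*(r + 2)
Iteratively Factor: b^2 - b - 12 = (b + 3)*(b - 4)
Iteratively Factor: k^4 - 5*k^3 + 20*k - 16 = (k - 2)*(k^3 - 3*k^2 - 6*k + 8) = (k - 2)*(k + 2)*(k^2 - 5*k + 4) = (k - 4)*(k - 2)*(k + 2)*(k - 1)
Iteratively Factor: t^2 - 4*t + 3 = (t - 1)*(t - 3)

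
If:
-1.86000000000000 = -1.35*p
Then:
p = 1.38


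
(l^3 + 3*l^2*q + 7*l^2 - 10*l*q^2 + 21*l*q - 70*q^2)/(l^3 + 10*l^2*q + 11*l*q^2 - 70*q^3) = (l + 7)/(l + 7*q)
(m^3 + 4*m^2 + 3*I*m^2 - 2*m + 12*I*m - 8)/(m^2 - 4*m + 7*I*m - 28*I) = (m^3 + m^2*(4 + 3*I) + m*(-2 + 12*I) - 8)/(m^2 + m*(-4 + 7*I) - 28*I)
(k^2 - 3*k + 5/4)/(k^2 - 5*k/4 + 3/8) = 2*(2*k - 5)/(4*k - 3)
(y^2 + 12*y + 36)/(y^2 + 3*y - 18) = (y + 6)/(y - 3)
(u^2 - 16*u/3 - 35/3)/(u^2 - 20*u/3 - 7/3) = (3*u + 5)/(3*u + 1)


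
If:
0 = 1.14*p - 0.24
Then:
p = 0.21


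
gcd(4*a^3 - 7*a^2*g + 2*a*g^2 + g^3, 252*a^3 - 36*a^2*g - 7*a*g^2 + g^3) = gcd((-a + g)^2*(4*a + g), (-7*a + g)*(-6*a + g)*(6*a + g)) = 1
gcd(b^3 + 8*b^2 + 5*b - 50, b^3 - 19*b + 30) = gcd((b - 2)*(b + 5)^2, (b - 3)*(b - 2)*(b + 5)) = b^2 + 3*b - 10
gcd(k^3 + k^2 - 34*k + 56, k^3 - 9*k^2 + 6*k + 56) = k - 4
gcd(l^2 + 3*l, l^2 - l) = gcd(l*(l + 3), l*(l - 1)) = l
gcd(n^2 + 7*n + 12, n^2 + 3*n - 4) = n + 4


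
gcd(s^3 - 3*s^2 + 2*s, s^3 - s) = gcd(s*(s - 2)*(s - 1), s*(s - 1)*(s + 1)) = s^2 - s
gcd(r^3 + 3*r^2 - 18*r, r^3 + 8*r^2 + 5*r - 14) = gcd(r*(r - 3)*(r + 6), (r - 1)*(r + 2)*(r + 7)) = 1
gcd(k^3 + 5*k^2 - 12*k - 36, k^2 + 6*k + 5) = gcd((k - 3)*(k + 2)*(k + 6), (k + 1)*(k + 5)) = 1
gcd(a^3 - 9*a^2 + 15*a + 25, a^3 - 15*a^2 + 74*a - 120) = a - 5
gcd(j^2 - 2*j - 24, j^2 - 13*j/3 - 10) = j - 6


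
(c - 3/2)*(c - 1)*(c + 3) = c^3 + c^2/2 - 6*c + 9/2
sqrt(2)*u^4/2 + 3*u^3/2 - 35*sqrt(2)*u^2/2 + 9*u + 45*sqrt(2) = (u - 3*sqrt(2))*(u - 3*sqrt(2)/2)*(u + 5*sqrt(2))*(sqrt(2)*u/2 + 1)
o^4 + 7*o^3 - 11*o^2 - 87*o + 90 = (o - 3)*(o - 1)*(o + 5)*(o + 6)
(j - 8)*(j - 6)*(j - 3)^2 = j^4 - 20*j^3 + 141*j^2 - 414*j + 432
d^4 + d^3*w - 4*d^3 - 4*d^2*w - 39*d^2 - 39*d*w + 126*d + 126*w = (d - 7)*(d - 3)*(d + 6)*(d + w)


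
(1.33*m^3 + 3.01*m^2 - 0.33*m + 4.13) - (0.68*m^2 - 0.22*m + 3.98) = 1.33*m^3 + 2.33*m^2 - 0.11*m + 0.15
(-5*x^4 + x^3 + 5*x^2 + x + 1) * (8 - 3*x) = 15*x^5 - 43*x^4 - 7*x^3 + 37*x^2 + 5*x + 8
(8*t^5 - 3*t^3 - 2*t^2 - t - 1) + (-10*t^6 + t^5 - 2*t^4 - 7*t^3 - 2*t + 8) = -10*t^6 + 9*t^5 - 2*t^4 - 10*t^3 - 2*t^2 - 3*t + 7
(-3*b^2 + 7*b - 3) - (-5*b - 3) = -3*b^2 + 12*b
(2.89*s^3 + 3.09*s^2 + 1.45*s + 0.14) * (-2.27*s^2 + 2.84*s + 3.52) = -6.5603*s^5 + 1.1933*s^4 + 15.6569*s^3 + 14.677*s^2 + 5.5016*s + 0.4928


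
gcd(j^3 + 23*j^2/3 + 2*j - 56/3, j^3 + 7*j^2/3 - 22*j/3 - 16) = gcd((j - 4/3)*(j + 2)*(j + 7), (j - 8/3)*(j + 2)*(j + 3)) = j + 2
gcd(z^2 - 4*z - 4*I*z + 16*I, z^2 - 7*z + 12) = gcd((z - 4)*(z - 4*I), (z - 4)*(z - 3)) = z - 4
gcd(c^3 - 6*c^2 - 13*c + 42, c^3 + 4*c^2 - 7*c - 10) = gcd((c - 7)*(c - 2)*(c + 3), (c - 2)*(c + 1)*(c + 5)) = c - 2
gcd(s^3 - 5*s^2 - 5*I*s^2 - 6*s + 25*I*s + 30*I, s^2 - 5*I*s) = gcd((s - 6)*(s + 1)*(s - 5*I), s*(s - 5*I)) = s - 5*I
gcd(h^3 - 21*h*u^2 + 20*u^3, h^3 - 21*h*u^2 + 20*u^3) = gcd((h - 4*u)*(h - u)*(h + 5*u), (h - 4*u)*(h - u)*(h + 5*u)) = h^3 - 21*h*u^2 + 20*u^3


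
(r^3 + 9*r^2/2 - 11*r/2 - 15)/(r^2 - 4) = (2*r^2 + 13*r + 15)/(2*(r + 2))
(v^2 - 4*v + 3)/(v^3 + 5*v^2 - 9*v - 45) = (v - 1)/(v^2 + 8*v + 15)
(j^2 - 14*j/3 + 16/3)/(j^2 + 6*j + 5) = (3*j^2 - 14*j + 16)/(3*(j^2 + 6*j + 5))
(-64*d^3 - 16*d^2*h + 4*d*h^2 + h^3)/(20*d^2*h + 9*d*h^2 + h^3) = (-16*d^2 + h^2)/(h*(5*d + h))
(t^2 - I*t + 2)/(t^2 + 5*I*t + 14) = (t + I)/(t + 7*I)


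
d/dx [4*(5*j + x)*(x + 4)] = 20*j + 8*x + 16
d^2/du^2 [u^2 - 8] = 2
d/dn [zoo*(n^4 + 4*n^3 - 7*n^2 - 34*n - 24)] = zoo*(n^3 + n^2 + n + 1)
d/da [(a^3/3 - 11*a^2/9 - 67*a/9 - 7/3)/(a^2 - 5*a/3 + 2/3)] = (9*a^4 - 30*a^3 + 274*a^2 + 82*a - 239)/(3*(9*a^4 - 30*a^3 + 37*a^2 - 20*a + 4))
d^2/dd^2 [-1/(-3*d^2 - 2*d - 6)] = 2*(-9*d^2 - 6*d + 4*(3*d + 1)^2 - 18)/(3*d^2 + 2*d + 6)^3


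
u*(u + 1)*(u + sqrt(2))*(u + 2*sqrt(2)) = u^4 + u^3 + 3*sqrt(2)*u^3 + 4*u^2 + 3*sqrt(2)*u^2 + 4*u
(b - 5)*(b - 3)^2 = b^3 - 11*b^2 + 39*b - 45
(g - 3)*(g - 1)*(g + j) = g^3 + g^2*j - 4*g^2 - 4*g*j + 3*g + 3*j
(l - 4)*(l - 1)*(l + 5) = l^3 - 21*l + 20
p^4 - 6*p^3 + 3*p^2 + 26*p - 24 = (p - 4)*(p - 3)*(p - 1)*(p + 2)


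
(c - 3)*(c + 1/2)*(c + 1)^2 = c^4 - c^3/2 - 11*c^2/2 - 11*c/2 - 3/2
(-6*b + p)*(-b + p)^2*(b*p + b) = -6*b^4*p - 6*b^4 + 13*b^3*p^2 + 13*b^3*p - 8*b^2*p^3 - 8*b^2*p^2 + b*p^4 + b*p^3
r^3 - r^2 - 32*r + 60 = (r - 5)*(r - 2)*(r + 6)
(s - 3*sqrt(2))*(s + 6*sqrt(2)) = s^2 + 3*sqrt(2)*s - 36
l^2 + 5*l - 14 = (l - 2)*(l + 7)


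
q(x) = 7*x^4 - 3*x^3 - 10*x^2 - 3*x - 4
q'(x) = 28*x^3 - 9*x^2 - 20*x - 3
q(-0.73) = -3.98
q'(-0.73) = -4.09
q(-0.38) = -3.99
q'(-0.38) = 1.76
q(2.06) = 47.22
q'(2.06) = 162.38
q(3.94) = 1332.33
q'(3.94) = 1491.05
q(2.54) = 166.06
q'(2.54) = 346.97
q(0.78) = -11.26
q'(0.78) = -10.79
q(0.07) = -4.26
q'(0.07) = -4.43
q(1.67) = 3.57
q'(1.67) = 68.91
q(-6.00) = 9374.00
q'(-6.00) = -6255.00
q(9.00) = 42899.00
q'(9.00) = 19500.00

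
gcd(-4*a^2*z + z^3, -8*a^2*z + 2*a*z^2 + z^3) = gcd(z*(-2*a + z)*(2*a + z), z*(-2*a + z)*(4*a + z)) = -2*a*z + z^2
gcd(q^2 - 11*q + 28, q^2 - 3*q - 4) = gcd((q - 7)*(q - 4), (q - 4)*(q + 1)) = q - 4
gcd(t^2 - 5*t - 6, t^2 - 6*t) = t - 6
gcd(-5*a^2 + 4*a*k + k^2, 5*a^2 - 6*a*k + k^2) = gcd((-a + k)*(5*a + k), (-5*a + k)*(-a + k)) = a - k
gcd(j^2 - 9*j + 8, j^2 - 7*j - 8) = j - 8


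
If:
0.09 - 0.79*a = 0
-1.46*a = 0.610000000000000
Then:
No Solution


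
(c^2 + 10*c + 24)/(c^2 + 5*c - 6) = (c + 4)/(c - 1)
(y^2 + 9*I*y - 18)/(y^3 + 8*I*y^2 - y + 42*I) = (y + 6*I)/(y^2 + 5*I*y + 14)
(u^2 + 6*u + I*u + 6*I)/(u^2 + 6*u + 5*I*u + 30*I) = (u + I)/(u + 5*I)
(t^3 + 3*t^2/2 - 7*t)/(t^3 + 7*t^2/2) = (t - 2)/t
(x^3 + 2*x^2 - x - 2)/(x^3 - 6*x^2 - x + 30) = (x^2 - 1)/(x^2 - 8*x + 15)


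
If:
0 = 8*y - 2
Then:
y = 1/4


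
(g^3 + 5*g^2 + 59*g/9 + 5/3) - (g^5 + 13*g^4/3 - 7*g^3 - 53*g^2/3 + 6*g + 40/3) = -g^5 - 13*g^4/3 + 8*g^3 + 68*g^2/3 + 5*g/9 - 35/3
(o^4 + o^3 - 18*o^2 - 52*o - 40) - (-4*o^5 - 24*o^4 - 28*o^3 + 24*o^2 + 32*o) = 4*o^5 + 25*o^4 + 29*o^3 - 42*o^2 - 84*o - 40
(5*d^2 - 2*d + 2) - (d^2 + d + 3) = 4*d^2 - 3*d - 1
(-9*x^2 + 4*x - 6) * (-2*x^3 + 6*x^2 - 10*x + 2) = 18*x^5 - 62*x^4 + 126*x^3 - 94*x^2 + 68*x - 12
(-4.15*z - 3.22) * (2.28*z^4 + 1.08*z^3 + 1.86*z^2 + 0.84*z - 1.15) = -9.462*z^5 - 11.8236*z^4 - 11.1966*z^3 - 9.4752*z^2 + 2.0677*z + 3.703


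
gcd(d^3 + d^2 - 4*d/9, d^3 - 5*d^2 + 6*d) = d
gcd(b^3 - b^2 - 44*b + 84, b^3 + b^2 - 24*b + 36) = b - 2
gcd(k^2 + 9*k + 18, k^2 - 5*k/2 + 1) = 1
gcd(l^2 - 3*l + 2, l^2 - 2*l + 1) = l - 1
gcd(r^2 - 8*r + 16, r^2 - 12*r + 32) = r - 4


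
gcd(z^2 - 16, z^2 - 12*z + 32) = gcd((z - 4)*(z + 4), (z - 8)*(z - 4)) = z - 4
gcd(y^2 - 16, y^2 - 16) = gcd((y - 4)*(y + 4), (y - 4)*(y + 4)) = y^2 - 16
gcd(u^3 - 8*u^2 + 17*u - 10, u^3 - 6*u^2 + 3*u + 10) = u^2 - 7*u + 10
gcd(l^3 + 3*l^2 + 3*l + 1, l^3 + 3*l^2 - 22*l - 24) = l + 1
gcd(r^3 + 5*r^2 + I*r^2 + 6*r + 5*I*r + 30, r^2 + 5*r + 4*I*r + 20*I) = r + 5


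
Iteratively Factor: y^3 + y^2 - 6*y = (y)*(y^2 + y - 6) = y*(y + 3)*(y - 2)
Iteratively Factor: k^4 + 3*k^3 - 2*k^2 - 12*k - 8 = (k - 2)*(k^3 + 5*k^2 + 8*k + 4) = (k - 2)*(k + 2)*(k^2 + 3*k + 2) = (k - 2)*(k + 2)^2*(k + 1)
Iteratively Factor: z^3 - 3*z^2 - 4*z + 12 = (z - 2)*(z^2 - z - 6) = (z - 2)*(z + 2)*(z - 3)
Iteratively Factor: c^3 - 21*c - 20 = (c + 4)*(c^2 - 4*c - 5) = (c + 1)*(c + 4)*(c - 5)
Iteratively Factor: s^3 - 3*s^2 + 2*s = (s - 1)*(s^2 - 2*s) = s*(s - 1)*(s - 2)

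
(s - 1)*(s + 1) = s^2 - 1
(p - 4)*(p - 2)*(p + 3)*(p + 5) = p^4 + 2*p^3 - 25*p^2 - 26*p + 120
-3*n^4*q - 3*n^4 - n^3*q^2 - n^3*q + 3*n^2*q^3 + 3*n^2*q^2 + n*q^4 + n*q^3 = (-n + q)*(n + q)*(3*n + q)*(n*q + n)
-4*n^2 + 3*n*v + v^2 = (-n + v)*(4*n + v)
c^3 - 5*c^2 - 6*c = c*(c - 6)*(c + 1)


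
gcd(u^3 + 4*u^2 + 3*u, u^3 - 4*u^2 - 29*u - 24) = u^2 + 4*u + 3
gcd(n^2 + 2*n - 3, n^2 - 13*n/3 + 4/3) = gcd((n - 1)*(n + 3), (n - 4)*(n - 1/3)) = 1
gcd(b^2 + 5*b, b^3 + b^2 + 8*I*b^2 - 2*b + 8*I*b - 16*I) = 1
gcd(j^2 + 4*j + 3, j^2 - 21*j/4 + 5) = 1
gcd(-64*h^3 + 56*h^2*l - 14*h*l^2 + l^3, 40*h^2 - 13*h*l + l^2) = 8*h - l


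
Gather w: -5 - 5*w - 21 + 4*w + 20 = -w - 6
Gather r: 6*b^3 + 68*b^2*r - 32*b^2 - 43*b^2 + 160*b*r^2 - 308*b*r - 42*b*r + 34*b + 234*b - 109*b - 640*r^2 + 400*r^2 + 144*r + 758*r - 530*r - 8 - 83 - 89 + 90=6*b^3 - 75*b^2 + 159*b + r^2*(160*b - 240) + r*(68*b^2 - 350*b + 372) - 90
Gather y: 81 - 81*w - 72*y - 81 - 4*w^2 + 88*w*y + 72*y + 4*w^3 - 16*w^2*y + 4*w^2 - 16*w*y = 4*w^3 - 81*w + y*(-16*w^2 + 72*w)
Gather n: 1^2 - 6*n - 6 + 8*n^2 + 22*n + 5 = 8*n^2 + 16*n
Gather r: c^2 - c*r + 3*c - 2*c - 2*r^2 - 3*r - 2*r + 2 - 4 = c^2 + c - 2*r^2 + r*(-c - 5) - 2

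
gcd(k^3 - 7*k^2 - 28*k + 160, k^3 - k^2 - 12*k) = k - 4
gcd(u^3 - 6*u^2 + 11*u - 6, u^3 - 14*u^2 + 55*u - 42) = u - 1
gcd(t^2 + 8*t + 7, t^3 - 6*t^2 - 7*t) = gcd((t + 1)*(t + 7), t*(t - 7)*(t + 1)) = t + 1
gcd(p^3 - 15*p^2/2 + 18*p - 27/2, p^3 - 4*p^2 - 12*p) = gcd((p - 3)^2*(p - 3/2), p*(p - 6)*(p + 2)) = 1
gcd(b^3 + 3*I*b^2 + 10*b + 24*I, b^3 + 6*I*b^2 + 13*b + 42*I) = b^2 - I*b + 6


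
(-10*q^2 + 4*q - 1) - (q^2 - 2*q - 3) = -11*q^2 + 6*q + 2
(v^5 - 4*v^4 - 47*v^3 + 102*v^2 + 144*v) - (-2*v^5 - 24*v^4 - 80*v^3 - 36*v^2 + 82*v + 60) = 3*v^5 + 20*v^4 + 33*v^3 + 138*v^2 + 62*v - 60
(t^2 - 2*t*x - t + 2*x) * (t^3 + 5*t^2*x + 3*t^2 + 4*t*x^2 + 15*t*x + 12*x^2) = t^5 + 3*t^4*x + 2*t^4 - 6*t^3*x^2 + 6*t^3*x - 3*t^3 - 8*t^2*x^3 - 12*t^2*x^2 - 9*t^2*x - 16*t*x^3 + 18*t*x^2 + 24*x^3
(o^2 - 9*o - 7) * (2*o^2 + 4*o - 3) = 2*o^4 - 14*o^3 - 53*o^2 - o + 21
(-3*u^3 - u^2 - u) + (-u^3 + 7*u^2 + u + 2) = -4*u^3 + 6*u^2 + 2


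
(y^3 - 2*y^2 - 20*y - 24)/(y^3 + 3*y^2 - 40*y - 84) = (y + 2)/(y + 7)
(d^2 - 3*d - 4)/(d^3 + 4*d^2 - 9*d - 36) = (d^2 - 3*d - 4)/(d^3 + 4*d^2 - 9*d - 36)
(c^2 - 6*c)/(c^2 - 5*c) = (c - 6)/(c - 5)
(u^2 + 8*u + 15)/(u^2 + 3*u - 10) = (u + 3)/(u - 2)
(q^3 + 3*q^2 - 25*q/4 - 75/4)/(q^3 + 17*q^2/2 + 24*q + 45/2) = (q - 5/2)/(q + 3)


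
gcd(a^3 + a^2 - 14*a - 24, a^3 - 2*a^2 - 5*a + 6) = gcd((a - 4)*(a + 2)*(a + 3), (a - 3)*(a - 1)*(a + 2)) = a + 2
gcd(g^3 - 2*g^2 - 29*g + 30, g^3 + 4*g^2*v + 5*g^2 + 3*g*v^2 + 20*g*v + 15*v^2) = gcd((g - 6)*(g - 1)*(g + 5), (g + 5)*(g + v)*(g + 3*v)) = g + 5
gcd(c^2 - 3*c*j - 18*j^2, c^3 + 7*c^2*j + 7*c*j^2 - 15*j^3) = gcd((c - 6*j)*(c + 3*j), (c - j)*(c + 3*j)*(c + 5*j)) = c + 3*j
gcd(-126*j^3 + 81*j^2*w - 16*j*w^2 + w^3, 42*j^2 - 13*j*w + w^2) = 42*j^2 - 13*j*w + w^2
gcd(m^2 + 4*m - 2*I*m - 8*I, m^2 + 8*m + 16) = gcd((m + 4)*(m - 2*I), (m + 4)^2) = m + 4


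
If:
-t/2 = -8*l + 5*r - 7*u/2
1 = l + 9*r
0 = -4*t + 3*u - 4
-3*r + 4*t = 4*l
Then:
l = -107/297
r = 404/2673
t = -20/81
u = 244/243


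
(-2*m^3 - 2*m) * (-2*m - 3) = 4*m^4 + 6*m^3 + 4*m^2 + 6*m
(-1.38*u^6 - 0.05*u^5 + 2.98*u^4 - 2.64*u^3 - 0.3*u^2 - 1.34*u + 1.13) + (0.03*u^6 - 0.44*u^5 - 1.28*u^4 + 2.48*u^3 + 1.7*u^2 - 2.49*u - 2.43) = -1.35*u^6 - 0.49*u^5 + 1.7*u^4 - 0.16*u^3 + 1.4*u^2 - 3.83*u - 1.3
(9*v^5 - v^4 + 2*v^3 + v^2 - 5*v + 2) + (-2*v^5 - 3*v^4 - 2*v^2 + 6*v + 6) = 7*v^5 - 4*v^4 + 2*v^3 - v^2 + v + 8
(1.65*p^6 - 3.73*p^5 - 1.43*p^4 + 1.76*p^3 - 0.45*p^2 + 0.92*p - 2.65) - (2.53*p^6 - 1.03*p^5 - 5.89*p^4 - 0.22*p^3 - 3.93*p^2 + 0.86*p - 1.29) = -0.88*p^6 - 2.7*p^5 + 4.46*p^4 + 1.98*p^3 + 3.48*p^2 + 0.0600000000000001*p - 1.36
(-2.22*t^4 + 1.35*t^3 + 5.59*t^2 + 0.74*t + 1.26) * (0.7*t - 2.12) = -1.554*t^5 + 5.6514*t^4 + 1.051*t^3 - 11.3328*t^2 - 0.6868*t - 2.6712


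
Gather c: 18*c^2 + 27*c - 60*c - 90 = 18*c^2 - 33*c - 90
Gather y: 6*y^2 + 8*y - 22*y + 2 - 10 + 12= 6*y^2 - 14*y + 4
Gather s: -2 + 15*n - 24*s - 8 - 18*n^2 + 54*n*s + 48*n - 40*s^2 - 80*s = -18*n^2 + 63*n - 40*s^2 + s*(54*n - 104) - 10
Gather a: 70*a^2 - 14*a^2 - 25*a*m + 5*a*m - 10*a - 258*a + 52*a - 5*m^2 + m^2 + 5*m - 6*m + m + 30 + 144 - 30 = 56*a^2 + a*(-20*m - 216) - 4*m^2 + 144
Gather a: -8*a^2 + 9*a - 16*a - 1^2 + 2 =-8*a^2 - 7*a + 1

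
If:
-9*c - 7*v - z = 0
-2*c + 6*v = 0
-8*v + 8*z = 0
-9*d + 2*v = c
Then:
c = 0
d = 0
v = 0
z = 0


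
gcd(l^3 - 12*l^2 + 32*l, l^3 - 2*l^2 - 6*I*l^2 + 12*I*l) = l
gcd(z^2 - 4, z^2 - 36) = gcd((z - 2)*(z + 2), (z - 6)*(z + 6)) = 1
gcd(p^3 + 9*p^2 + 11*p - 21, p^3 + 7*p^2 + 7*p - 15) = p^2 + 2*p - 3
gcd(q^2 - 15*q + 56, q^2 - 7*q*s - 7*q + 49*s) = q - 7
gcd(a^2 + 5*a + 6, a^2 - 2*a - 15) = a + 3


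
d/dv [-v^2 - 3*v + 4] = -2*v - 3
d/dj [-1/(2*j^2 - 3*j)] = (4*j - 3)/(j^2*(2*j - 3)^2)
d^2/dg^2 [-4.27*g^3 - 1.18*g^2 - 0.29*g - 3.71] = -25.62*g - 2.36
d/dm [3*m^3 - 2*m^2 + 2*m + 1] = 9*m^2 - 4*m + 2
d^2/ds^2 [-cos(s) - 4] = cos(s)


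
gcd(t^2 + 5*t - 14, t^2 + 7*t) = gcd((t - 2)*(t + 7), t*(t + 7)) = t + 7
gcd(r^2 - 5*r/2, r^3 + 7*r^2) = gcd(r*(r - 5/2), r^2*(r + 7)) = r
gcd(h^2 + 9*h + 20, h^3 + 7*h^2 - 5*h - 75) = h + 5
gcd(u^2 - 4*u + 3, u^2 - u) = u - 1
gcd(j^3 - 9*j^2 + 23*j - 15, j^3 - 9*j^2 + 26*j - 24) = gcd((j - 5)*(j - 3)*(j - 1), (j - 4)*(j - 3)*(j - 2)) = j - 3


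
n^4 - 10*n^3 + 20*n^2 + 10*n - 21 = (n - 7)*(n - 3)*(n - 1)*(n + 1)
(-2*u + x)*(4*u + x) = -8*u^2 + 2*u*x + x^2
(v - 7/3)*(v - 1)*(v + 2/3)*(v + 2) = v^4 - 2*v^3/3 - 47*v^2/9 + 16*v/9 + 28/9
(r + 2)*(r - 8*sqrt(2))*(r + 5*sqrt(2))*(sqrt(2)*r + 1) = sqrt(2)*r^4 - 5*r^3 + 2*sqrt(2)*r^3 - 83*sqrt(2)*r^2 - 10*r^2 - 166*sqrt(2)*r - 80*r - 160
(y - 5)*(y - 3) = y^2 - 8*y + 15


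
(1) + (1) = 2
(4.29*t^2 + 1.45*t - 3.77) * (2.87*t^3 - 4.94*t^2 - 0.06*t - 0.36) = 12.3123*t^5 - 17.0311*t^4 - 18.2403*t^3 + 16.9924*t^2 - 0.2958*t + 1.3572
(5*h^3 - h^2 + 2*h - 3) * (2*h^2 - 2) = 10*h^5 - 2*h^4 - 6*h^3 - 4*h^2 - 4*h + 6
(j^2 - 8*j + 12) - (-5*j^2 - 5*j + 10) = 6*j^2 - 3*j + 2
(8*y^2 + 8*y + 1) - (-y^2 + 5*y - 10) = 9*y^2 + 3*y + 11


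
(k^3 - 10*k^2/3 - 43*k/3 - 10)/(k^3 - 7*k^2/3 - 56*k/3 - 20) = (k + 1)/(k + 2)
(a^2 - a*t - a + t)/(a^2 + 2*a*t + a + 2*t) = (a^2 - a*t - a + t)/(a^2 + 2*a*t + a + 2*t)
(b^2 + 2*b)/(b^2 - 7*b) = (b + 2)/(b - 7)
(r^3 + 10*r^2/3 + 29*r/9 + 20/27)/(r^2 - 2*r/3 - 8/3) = (r^2 + 2*r + 5/9)/(r - 2)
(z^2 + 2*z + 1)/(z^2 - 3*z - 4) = (z + 1)/(z - 4)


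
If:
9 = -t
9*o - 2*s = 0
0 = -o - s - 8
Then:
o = -16/11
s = -72/11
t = -9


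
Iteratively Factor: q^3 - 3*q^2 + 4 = (q - 2)*(q^2 - q - 2) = (q - 2)*(q + 1)*(q - 2)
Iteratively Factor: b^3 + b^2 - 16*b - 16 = (b - 4)*(b^2 + 5*b + 4) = (b - 4)*(b + 1)*(b + 4)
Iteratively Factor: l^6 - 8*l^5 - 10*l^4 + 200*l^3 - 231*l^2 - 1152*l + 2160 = (l - 5)*(l^5 - 3*l^4 - 25*l^3 + 75*l^2 + 144*l - 432) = (l - 5)*(l + 3)*(l^4 - 6*l^3 - 7*l^2 + 96*l - 144) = (l - 5)*(l - 3)*(l + 3)*(l^3 - 3*l^2 - 16*l + 48) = (l - 5)*(l - 3)^2*(l + 3)*(l^2 - 16) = (l - 5)*(l - 4)*(l - 3)^2*(l + 3)*(l + 4)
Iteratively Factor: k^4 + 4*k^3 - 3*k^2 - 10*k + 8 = (k + 4)*(k^3 - 3*k + 2) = (k + 2)*(k + 4)*(k^2 - 2*k + 1) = (k - 1)*(k + 2)*(k + 4)*(k - 1)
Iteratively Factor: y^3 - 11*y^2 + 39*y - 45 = (y - 3)*(y^2 - 8*y + 15) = (y - 5)*(y - 3)*(y - 3)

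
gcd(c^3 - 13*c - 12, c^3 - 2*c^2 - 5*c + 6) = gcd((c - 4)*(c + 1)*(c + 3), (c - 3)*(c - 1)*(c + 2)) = 1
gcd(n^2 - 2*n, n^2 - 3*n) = n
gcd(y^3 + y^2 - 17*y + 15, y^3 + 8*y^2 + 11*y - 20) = y^2 + 4*y - 5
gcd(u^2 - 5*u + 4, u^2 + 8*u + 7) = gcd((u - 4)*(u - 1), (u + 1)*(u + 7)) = 1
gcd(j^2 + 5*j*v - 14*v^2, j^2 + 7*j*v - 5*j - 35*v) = j + 7*v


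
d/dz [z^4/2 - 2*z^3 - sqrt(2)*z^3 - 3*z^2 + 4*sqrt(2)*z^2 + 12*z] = 2*z^3 - 6*z^2 - 3*sqrt(2)*z^2 - 6*z + 8*sqrt(2)*z + 12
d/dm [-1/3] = 0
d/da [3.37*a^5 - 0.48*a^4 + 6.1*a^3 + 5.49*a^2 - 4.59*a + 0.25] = 16.85*a^4 - 1.92*a^3 + 18.3*a^2 + 10.98*a - 4.59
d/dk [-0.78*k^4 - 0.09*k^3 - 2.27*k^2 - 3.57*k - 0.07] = -3.12*k^3 - 0.27*k^2 - 4.54*k - 3.57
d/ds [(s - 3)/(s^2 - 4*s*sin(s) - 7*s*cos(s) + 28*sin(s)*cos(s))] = (s^2 - 4*s*sin(s) - 7*s*cos(s) + (s - 3)*(-7*s*sin(s) + 4*s*cos(s) - 2*s + 4*sin(s) + 7*cos(s) - 28*cos(2*s)) + 14*sin(2*s))/((s - 4*sin(s))^2*(s - 7*cos(s))^2)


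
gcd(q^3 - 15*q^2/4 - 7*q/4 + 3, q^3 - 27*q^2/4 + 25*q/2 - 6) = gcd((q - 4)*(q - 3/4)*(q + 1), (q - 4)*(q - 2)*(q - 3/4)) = q^2 - 19*q/4 + 3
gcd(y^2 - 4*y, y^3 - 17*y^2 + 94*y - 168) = y - 4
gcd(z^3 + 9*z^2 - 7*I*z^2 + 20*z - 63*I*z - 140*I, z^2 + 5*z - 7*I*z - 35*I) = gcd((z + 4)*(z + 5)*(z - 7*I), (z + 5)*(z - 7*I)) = z^2 + z*(5 - 7*I) - 35*I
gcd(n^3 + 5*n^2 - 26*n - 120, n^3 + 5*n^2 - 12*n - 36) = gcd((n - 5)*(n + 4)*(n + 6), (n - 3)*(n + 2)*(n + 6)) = n + 6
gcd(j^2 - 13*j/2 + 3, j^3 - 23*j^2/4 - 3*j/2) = j - 6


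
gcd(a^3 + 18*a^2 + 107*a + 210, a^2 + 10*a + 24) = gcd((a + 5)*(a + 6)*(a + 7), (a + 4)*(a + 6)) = a + 6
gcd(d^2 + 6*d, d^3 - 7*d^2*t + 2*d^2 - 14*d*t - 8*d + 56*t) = 1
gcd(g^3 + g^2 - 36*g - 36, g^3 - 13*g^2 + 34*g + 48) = g^2 - 5*g - 6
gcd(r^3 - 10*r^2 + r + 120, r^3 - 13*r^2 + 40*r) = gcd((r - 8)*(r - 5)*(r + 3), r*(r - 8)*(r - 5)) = r^2 - 13*r + 40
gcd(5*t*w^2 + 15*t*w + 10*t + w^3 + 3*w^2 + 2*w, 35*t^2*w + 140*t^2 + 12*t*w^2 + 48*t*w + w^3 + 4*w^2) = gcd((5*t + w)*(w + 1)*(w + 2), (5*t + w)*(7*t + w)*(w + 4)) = 5*t + w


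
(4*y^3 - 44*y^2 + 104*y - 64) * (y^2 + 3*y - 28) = 4*y^5 - 32*y^4 - 140*y^3 + 1480*y^2 - 3104*y + 1792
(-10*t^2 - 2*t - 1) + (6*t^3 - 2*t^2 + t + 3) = 6*t^3 - 12*t^2 - t + 2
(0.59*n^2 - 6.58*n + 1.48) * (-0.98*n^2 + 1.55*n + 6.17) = -0.5782*n^4 + 7.3629*n^3 - 8.0091*n^2 - 38.3046*n + 9.1316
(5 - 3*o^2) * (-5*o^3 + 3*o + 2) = 15*o^5 - 34*o^3 - 6*o^2 + 15*o + 10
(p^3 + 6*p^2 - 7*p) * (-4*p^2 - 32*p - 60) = -4*p^5 - 56*p^4 - 224*p^3 - 136*p^2 + 420*p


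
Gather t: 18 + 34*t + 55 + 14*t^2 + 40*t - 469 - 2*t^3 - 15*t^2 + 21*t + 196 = -2*t^3 - t^2 + 95*t - 200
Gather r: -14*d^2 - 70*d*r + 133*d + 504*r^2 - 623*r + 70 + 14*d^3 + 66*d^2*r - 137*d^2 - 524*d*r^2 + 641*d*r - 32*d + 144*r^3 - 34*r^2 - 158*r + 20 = 14*d^3 - 151*d^2 + 101*d + 144*r^3 + r^2*(470 - 524*d) + r*(66*d^2 + 571*d - 781) + 90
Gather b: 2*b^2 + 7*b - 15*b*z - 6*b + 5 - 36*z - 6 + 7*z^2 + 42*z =2*b^2 + b*(1 - 15*z) + 7*z^2 + 6*z - 1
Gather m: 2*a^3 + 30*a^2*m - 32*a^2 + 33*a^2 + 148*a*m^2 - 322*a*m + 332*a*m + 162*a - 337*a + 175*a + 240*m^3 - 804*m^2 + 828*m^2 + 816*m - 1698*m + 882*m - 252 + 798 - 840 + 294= 2*a^3 + a^2 + 240*m^3 + m^2*(148*a + 24) + m*(30*a^2 + 10*a)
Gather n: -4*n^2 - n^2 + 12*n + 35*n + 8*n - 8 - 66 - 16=-5*n^2 + 55*n - 90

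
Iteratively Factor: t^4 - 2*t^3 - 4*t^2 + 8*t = (t - 2)*(t^3 - 4*t) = (t - 2)^2*(t^2 + 2*t) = (t - 2)^2*(t + 2)*(t)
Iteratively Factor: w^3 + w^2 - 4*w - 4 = (w + 1)*(w^2 - 4) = (w + 1)*(w + 2)*(w - 2)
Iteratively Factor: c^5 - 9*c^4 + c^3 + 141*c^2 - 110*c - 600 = (c - 5)*(c^4 - 4*c^3 - 19*c^2 + 46*c + 120) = (c - 5)*(c + 2)*(c^3 - 6*c^2 - 7*c + 60) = (c - 5)*(c + 2)*(c + 3)*(c^2 - 9*c + 20) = (c - 5)^2*(c + 2)*(c + 3)*(c - 4)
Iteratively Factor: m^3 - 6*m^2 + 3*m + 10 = (m + 1)*(m^2 - 7*m + 10) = (m - 2)*(m + 1)*(m - 5)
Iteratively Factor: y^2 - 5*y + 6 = (y - 2)*(y - 3)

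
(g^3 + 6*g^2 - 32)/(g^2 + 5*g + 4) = (g^2 + 2*g - 8)/(g + 1)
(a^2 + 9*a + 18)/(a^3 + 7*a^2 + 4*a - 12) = (a + 3)/(a^2 + a - 2)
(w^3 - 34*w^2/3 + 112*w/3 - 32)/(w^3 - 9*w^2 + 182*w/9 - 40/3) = 3*(w - 4)/(3*w - 5)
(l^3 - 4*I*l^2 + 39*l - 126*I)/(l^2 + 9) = (l^2 - I*l + 42)/(l + 3*I)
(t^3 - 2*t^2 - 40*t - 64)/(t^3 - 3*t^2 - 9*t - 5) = (-t^3 + 2*t^2 + 40*t + 64)/(-t^3 + 3*t^2 + 9*t + 5)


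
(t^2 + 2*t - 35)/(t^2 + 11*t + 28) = (t - 5)/(t + 4)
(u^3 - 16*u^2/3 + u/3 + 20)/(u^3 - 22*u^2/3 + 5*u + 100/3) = (u - 3)/(u - 5)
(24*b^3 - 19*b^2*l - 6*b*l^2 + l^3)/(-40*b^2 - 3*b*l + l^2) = (-3*b^2 + 2*b*l + l^2)/(5*b + l)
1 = 1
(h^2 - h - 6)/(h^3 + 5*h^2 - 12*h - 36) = 1/(h + 6)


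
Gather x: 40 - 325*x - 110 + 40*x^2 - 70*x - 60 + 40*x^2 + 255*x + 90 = 80*x^2 - 140*x - 40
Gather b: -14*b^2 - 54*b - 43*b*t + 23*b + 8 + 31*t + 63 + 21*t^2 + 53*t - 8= -14*b^2 + b*(-43*t - 31) + 21*t^2 + 84*t + 63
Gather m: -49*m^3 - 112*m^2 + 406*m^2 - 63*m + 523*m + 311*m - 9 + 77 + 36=-49*m^3 + 294*m^2 + 771*m + 104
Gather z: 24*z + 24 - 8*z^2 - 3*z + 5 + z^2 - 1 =-7*z^2 + 21*z + 28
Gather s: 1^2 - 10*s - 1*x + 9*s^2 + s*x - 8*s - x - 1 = 9*s^2 + s*(x - 18) - 2*x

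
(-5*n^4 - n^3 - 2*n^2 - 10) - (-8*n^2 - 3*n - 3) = -5*n^4 - n^3 + 6*n^2 + 3*n - 7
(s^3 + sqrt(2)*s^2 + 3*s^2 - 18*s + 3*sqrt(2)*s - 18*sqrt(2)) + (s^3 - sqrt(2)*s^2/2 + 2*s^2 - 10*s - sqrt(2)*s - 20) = 2*s^3 + sqrt(2)*s^2/2 + 5*s^2 - 28*s + 2*sqrt(2)*s - 18*sqrt(2) - 20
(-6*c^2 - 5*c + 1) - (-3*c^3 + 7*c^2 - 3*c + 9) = 3*c^3 - 13*c^2 - 2*c - 8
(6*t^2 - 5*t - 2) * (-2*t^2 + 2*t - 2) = -12*t^4 + 22*t^3 - 18*t^2 + 6*t + 4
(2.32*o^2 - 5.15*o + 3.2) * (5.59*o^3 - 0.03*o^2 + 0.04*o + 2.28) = 12.9688*o^5 - 28.8581*o^4 + 18.1353*o^3 + 4.9876*o^2 - 11.614*o + 7.296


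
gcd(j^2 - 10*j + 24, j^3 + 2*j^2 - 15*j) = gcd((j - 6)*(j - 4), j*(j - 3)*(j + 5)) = 1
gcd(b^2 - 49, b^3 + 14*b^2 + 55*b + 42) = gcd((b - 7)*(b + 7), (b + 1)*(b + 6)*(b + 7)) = b + 7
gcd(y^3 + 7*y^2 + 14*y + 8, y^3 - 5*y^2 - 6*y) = y + 1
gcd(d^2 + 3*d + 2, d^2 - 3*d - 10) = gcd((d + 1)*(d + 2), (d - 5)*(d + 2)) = d + 2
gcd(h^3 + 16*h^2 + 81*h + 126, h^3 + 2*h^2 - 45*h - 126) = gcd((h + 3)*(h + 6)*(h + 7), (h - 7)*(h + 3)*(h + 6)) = h^2 + 9*h + 18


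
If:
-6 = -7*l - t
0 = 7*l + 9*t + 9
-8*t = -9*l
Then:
No Solution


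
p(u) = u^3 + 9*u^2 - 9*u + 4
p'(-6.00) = -9.00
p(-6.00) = 166.00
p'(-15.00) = 396.00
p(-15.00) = -1211.00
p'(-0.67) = -19.71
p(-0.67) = 13.77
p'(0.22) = -4.89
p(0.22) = 2.47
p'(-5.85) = -11.63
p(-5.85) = 164.45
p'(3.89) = 106.42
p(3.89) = 164.04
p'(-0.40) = -15.72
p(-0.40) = 8.98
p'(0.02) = -8.64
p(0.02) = 3.82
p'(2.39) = 51.16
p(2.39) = 47.55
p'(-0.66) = -19.57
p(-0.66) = 13.57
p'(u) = 3*u^2 + 18*u - 9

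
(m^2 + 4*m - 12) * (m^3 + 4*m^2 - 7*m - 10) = m^5 + 8*m^4 - 3*m^3 - 86*m^2 + 44*m + 120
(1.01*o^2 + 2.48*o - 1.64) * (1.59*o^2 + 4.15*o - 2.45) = 1.6059*o^4 + 8.1347*o^3 + 5.2099*o^2 - 12.882*o + 4.018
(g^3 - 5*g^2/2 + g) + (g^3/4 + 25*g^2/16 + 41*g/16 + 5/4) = 5*g^3/4 - 15*g^2/16 + 57*g/16 + 5/4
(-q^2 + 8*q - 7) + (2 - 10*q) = -q^2 - 2*q - 5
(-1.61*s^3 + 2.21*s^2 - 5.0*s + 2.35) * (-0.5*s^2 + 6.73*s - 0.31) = 0.805*s^5 - 11.9403*s^4 + 17.8724*s^3 - 35.5101*s^2 + 17.3655*s - 0.7285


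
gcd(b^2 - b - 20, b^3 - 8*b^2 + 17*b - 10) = b - 5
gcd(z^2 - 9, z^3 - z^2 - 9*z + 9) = z^2 - 9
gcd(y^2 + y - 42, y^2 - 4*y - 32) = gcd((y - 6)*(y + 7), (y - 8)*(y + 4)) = 1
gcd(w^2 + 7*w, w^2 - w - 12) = 1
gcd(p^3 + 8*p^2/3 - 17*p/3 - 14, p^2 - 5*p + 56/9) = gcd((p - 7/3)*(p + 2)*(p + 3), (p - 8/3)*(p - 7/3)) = p - 7/3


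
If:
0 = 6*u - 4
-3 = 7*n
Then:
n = -3/7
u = 2/3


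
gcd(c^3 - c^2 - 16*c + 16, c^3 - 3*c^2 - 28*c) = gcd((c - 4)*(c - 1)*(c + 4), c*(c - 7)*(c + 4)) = c + 4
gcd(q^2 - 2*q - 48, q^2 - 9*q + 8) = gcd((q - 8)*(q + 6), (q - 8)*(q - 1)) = q - 8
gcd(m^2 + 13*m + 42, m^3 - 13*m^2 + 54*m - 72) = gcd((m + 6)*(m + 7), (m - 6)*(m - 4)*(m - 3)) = 1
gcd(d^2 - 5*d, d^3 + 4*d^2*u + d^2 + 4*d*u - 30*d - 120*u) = d - 5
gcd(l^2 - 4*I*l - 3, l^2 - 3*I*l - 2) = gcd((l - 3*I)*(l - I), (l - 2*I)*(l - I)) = l - I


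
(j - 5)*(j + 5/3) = j^2 - 10*j/3 - 25/3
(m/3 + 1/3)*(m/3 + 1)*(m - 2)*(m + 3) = m^4/9 + 5*m^3/9 + m^2/9 - 7*m/3 - 2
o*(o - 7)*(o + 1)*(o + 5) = o^4 - o^3 - 37*o^2 - 35*o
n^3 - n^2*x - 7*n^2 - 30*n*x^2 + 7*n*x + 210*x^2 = (n - 7)*(n - 6*x)*(n + 5*x)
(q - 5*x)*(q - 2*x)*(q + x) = q^3 - 6*q^2*x + 3*q*x^2 + 10*x^3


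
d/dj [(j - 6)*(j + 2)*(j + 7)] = 3*j^2 + 6*j - 40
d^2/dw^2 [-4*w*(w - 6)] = -8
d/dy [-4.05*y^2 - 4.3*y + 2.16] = -8.1*y - 4.3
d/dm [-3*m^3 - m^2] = m*(-9*m - 2)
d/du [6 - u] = -1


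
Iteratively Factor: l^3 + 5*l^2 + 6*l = (l + 2)*(l^2 + 3*l) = (l + 2)*(l + 3)*(l)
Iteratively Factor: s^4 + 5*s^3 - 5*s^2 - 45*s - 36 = (s + 3)*(s^3 + 2*s^2 - 11*s - 12) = (s + 3)*(s + 4)*(s^2 - 2*s - 3) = (s - 3)*(s + 3)*(s + 4)*(s + 1)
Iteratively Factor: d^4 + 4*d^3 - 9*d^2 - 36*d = (d - 3)*(d^3 + 7*d^2 + 12*d) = (d - 3)*(d + 3)*(d^2 + 4*d) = (d - 3)*(d + 3)*(d + 4)*(d)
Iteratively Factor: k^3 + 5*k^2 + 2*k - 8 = (k + 2)*(k^2 + 3*k - 4) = (k + 2)*(k + 4)*(k - 1)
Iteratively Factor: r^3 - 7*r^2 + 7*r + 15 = (r - 3)*(r^2 - 4*r - 5) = (r - 3)*(r + 1)*(r - 5)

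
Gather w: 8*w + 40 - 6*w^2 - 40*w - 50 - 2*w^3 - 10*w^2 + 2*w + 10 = -2*w^3 - 16*w^2 - 30*w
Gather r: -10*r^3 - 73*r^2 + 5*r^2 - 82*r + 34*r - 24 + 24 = -10*r^3 - 68*r^2 - 48*r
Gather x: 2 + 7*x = 7*x + 2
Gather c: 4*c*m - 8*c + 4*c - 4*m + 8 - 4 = c*(4*m - 4) - 4*m + 4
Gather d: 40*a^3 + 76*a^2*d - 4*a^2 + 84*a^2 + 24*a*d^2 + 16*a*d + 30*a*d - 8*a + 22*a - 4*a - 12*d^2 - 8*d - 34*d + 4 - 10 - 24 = 40*a^3 + 80*a^2 + 10*a + d^2*(24*a - 12) + d*(76*a^2 + 46*a - 42) - 30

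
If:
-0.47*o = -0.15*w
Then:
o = 0.319148936170213*w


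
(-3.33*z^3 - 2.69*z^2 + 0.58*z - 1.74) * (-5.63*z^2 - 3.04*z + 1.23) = 18.7479*z^5 + 25.2679*z^4 + 0.8163*z^3 + 4.7243*z^2 + 6.003*z - 2.1402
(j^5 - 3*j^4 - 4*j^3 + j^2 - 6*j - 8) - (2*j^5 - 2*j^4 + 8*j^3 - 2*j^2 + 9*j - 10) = -j^5 - j^4 - 12*j^3 + 3*j^2 - 15*j + 2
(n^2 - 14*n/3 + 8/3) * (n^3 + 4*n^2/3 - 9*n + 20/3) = n^5 - 10*n^4/3 - 113*n^3/9 + 470*n^2/9 - 496*n/9 + 160/9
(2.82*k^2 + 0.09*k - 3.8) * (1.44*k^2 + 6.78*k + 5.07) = 4.0608*k^4 + 19.2492*k^3 + 9.4356*k^2 - 25.3077*k - 19.266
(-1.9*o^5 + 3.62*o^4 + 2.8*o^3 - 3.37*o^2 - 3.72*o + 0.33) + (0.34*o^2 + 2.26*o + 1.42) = -1.9*o^5 + 3.62*o^4 + 2.8*o^3 - 3.03*o^2 - 1.46*o + 1.75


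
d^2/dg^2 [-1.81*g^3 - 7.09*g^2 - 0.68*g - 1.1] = -10.86*g - 14.18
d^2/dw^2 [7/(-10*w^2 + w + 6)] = 14*(-100*w^2 + 10*w + (20*w - 1)^2 + 60)/(-10*w^2 + w + 6)^3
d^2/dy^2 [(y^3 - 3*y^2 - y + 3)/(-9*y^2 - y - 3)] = 2*(80*y^3 - 981*y^2 - 189*y + 102)/(729*y^6 + 243*y^5 + 756*y^4 + 163*y^3 + 252*y^2 + 27*y + 27)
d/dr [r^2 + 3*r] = 2*r + 3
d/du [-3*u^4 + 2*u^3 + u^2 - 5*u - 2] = -12*u^3 + 6*u^2 + 2*u - 5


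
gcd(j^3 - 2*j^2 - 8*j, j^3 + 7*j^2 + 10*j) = j^2 + 2*j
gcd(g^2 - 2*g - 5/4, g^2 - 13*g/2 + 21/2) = 1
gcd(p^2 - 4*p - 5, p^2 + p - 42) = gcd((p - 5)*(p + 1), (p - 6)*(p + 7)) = 1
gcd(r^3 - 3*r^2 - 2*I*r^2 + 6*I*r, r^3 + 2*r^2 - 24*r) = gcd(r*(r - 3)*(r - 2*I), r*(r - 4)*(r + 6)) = r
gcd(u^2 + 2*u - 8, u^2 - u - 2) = u - 2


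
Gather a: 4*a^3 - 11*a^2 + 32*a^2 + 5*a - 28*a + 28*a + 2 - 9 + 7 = 4*a^3 + 21*a^2 + 5*a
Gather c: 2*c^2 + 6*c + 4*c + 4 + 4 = 2*c^2 + 10*c + 8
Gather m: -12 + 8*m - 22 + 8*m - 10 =16*m - 44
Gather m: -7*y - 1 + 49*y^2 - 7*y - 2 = 49*y^2 - 14*y - 3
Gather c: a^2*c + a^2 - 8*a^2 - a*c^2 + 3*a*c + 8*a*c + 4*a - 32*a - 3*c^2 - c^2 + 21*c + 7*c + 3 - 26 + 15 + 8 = -7*a^2 - 28*a + c^2*(-a - 4) + c*(a^2 + 11*a + 28)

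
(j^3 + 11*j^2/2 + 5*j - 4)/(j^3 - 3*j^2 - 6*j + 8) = (j^2 + 7*j/2 - 2)/(j^2 - 5*j + 4)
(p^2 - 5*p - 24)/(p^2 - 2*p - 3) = (-p^2 + 5*p + 24)/(-p^2 + 2*p + 3)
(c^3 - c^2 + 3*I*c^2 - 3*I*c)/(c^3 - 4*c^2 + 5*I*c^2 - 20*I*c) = (c^2 + c*(-1 + 3*I) - 3*I)/(c^2 + c*(-4 + 5*I) - 20*I)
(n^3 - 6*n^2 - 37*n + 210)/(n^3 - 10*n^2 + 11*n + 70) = (n + 6)/(n + 2)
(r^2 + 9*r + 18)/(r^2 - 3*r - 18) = (r + 6)/(r - 6)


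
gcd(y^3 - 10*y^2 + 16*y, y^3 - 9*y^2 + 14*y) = y^2 - 2*y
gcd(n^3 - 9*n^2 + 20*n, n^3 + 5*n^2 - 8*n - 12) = 1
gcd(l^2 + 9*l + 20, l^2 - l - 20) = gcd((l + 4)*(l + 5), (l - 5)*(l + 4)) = l + 4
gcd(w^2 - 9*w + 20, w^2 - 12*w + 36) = 1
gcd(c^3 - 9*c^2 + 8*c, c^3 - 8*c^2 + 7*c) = c^2 - c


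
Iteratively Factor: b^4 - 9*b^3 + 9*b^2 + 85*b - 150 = (b - 5)*(b^3 - 4*b^2 - 11*b + 30) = (b - 5)*(b - 2)*(b^2 - 2*b - 15) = (b - 5)*(b - 2)*(b + 3)*(b - 5)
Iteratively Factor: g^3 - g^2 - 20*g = (g)*(g^2 - g - 20) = g*(g - 5)*(g + 4)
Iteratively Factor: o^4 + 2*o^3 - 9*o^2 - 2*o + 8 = (o + 1)*(o^3 + o^2 - 10*o + 8) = (o - 1)*(o + 1)*(o^2 + 2*o - 8) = (o - 1)*(o + 1)*(o + 4)*(o - 2)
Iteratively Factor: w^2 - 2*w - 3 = (w + 1)*(w - 3)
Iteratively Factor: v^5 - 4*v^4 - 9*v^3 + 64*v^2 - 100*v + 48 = (v + 4)*(v^4 - 8*v^3 + 23*v^2 - 28*v + 12) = (v - 2)*(v + 4)*(v^3 - 6*v^2 + 11*v - 6) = (v - 2)*(v - 1)*(v + 4)*(v^2 - 5*v + 6) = (v - 2)^2*(v - 1)*(v + 4)*(v - 3)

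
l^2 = l^2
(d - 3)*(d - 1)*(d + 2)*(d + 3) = d^4 + d^3 - 11*d^2 - 9*d + 18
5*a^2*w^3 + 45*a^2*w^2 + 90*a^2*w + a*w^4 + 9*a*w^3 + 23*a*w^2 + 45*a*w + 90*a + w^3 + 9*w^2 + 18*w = (5*a + w)*(w + 3)*(w + 6)*(a*w + 1)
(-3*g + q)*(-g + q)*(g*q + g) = 3*g^3*q + 3*g^3 - 4*g^2*q^2 - 4*g^2*q + g*q^3 + g*q^2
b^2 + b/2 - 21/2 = (b - 3)*(b + 7/2)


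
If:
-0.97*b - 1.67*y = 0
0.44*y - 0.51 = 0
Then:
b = -2.00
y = 1.16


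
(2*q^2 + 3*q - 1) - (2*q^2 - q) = 4*q - 1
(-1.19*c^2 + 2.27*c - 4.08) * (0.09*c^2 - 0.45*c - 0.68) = -0.1071*c^4 + 0.7398*c^3 - 0.5795*c^2 + 0.2924*c + 2.7744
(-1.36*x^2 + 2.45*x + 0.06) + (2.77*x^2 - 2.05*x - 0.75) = 1.41*x^2 + 0.4*x - 0.69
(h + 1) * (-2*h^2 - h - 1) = -2*h^3 - 3*h^2 - 2*h - 1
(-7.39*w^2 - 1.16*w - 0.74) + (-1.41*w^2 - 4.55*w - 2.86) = -8.8*w^2 - 5.71*w - 3.6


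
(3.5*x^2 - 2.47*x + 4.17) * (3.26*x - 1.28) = 11.41*x^3 - 12.5322*x^2 + 16.7558*x - 5.3376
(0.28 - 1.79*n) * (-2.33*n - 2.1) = 4.1707*n^2 + 3.1066*n - 0.588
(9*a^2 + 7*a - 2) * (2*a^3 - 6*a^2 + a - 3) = 18*a^5 - 40*a^4 - 37*a^3 - 8*a^2 - 23*a + 6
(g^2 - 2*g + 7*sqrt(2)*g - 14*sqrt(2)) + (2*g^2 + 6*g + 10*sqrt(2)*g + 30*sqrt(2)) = 3*g^2 + 4*g + 17*sqrt(2)*g + 16*sqrt(2)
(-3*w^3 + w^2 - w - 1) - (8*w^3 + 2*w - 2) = -11*w^3 + w^2 - 3*w + 1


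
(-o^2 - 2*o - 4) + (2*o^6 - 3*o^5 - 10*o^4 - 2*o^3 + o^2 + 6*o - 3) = 2*o^6 - 3*o^5 - 10*o^4 - 2*o^3 + 4*o - 7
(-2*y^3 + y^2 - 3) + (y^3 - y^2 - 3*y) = -y^3 - 3*y - 3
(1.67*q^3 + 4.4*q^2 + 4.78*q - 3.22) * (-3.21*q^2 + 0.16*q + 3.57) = -5.3607*q^5 - 13.8568*q^4 - 8.6779*q^3 + 26.809*q^2 + 16.5494*q - 11.4954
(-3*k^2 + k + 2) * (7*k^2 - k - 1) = -21*k^4 + 10*k^3 + 16*k^2 - 3*k - 2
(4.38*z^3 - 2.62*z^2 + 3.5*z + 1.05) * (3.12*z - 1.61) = 13.6656*z^4 - 15.2262*z^3 + 15.1382*z^2 - 2.359*z - 1.6905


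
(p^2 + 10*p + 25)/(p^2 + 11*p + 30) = (p + 5)/(p + 6)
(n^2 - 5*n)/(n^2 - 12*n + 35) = n/(n - 7)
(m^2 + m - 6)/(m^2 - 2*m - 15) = (m - 2)/(m - 5)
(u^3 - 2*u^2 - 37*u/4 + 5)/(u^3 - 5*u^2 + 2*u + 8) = (u^2 + 2*u - 5/4)/(u^2 - u - 2)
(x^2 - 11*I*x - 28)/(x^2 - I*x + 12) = (x - 7*I)/(x + 3*I)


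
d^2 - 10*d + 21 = (d - 7)*(d - 3)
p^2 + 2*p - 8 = (p - 2)*(p + 4)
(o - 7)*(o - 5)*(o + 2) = o^3 - 10*o^2 + 11*o + 70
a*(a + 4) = a^2 + 4*a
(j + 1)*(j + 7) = j^2 + 8*j + 7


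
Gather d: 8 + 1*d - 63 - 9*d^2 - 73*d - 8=-9*d^2 - 72*d - 63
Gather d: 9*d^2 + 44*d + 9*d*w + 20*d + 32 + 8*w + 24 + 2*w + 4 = 9*d^2 + d*(9*w + 64) + 10*w + 60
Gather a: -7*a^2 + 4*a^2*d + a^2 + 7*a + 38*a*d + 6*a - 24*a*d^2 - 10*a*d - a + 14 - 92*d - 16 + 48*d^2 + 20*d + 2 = a^2*(4*d - 6) + a*(-24*d^2 + 28*d + 12) + 48*d^2 - 72*d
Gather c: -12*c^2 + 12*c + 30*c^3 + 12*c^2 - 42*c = 30*c^3 - 30*c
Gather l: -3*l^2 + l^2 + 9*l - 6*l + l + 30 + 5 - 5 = -2*l^2 + 4*l + 30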